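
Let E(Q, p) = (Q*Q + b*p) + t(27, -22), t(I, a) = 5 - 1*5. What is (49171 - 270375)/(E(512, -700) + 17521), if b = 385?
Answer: -221204/10165 ≈ -21.761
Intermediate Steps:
t(I, a) = 0 (t(I, a) = 5 - 5 = 0)
E(Q, p) = Q**2 + 385*p (E(Q, p) = (Q*Q + 385*p) + 0 = (Q**2 + 385*p) + 0 = Q**2 + 385*p)
(49171 - 270375)/(E(512, -700) + 17521) = (49171 - 270375)/((512**2 + 385*(-700)) + 17521) = -221204/((262144 - 269500) + 17521) = -221204/(-7356 + 17521) = -221204/10165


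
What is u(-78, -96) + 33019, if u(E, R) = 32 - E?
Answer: 33129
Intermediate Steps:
u(-78, -96) + 33019 = (32 - 1*(-78)) + 33019 = (32 + 78) + 33019 = 110 + 33019 = 33129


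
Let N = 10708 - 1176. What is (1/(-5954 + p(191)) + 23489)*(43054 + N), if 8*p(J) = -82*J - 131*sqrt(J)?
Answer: 4944293804643881218/4002852685 + 55110128*sqrt(191)/4002852685 ≈ 1.2352e+9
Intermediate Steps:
p(J) = -131*sqrt(J)/8 - 41*J/4 (p(J) = (-82*J - 131*sqrt(J))/8 = (-131*sqrt(J) - 82*J)/8 = -131*sqrt(J)/8 - 41*J/4)
N = 9532
(1/(-5954 + p(191)) + 23489)*(43054 + N) = (1/(-5954 + (-131*sqrt(191)/8 - 41/4*191)) + 23489)*(43054 + 9532) = (1/(-5954 + (-131*sqrt(191)/8 - 7831/4)) + 23489)*52586 = (1/(-5954 + (-7831/4 - 131*sqrt(191)/8)) + 23489)*52586 = (1/(-31647/4 - 131*sqrt(191)/8) + 23489)*52586 = (23489 + 1/(-31647/4 - 131*sqrt(191)/8))*52586 = 1235192554 + 52586/(-31647/4 - 131*sqrt(191)/8)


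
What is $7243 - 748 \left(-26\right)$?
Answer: $26691$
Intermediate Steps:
$7243 - 748 \left(-26\right) = 7243 - -19448 = 7243 + 19448 = 26691$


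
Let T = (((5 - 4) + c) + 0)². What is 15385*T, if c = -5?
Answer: 246160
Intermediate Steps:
T = 16 (T = (((5 - 4) - 5) + 0)² = ((1 - 5) + 0)² = (-4 + 0)² = (-4)² = 16)
15385*T = 15385*16 = 246160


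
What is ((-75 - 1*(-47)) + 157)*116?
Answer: 14964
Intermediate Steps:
((-75 - 1*(-47)) + 157)*116 = ((-75 + 47) + 157)*116 = (-28 + 157)*116 = 129*116 = 14964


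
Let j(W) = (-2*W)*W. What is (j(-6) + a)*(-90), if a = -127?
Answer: 17910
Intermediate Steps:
j(W) = -2*W²
(j(-6) + a)*(-90) = (-2*(-6)² - 127)*(-90) = (-2*36 - 127)*(-90) = (-72 - 127)*(-90) = -199*(-90) = 17910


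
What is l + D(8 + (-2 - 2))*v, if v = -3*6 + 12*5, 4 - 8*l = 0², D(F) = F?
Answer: 337/2 ≈ 168.50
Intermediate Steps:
l = ½ (l = ½ - ⅛*0² = ½ - ⅛*0 = ½ + 0 = ½ ≈ 0.50000)
v = 42 (v = -18 + 60 = 42)
l + D(8 + (-2 - 2))*v = ½ + (8 + (-2 - 2))*42 = ½ + (8 - 4)*42 = ½ + 4*42 = ½ + 168 = 337/2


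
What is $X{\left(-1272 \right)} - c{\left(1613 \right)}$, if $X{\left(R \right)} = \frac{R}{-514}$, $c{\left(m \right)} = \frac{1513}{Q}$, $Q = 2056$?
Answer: $\frac{3575}{2056} \approx 1.7388$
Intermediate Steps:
$c{\left(m \right)} = \frac{1513}{2056}$
$X{\left(R \right)} = - \frac{R}{514}$ ($X{\left(R \right)} = R \left(- \frac{1}{514}\right) = - \frac{R}{514}$)
$X{\left(-1272 \right)} - c{\left(1613 \right)} = \left(- \frac{1}{514}\right) \left(-1272\right) - \frac{1513}{2056} = \frac{636}{257} - \frac{1513}{2056} = \frac{3575}{2056}$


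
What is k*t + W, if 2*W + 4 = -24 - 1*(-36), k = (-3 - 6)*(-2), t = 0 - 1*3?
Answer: -50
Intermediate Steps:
t = -3 (t = 0 - 3 = -3)
k = 18 (k = -9*(-2) = 18)
W = 4 (W = -2 + (-24 - 1*(-36))/2 = -2 + (-24 + 36)/2 = -2 + (½)*12 = -2 + 6 = 4)
k*t + W = 18*(-3) + 4 = -54 + 4 = -50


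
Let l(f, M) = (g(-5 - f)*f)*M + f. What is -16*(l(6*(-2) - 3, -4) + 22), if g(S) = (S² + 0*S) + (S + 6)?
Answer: -111472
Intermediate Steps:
g(S) = 6 + S + S² (g(S) = (S² + 0) + (6 + S) = S² + (6 + S) = 6 + S + S²)
l(f, M) = f + M*f*(1 + (-5 - f)² - f) (l(f, M) = ((6 + (-5 - f) + (-5 - f)²)*f)*M + f = ((1 + (-5 - f)² - f)*f)*M + f = (f*(1 + (-5 - f)² - f))*M + f = M*f*(1 + (-5 - f)² - f) + f = f + M*f*(1 + (-5 - f)² - f))
-16*(l(6*(-2) - 3, -4) + 22) = -16*((6*(-2) - 3)*(1 - 4*(1 + (5 + (6*(-2) - 3))² - (6*(-2) - 3))) + 22) = -16*((-12 - 3)*(1 - 4*(1 + (5 + (-12 - 3))² - (-12 - 3))) + 22) = -16*(-15*(1 - 4*(1 + (5 - 15)² - 1*(-15))) + 22) = -16*(-15*(1 - 4*(1 + (-10)² + 15)) + 22) = -16*(-15*(1 - 4*(1 + 100 + 15)) + 22) = -16*(-15*(1 - 4*116) + 22) = -16*(-15*(1 - 464) + 22) = -16*(-15*(-463) + 22) = -16*(6945 + 22) = -16*6967 = -111472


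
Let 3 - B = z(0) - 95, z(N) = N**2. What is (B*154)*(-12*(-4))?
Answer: 724416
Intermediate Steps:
B = 98 (B = 3 - (0**2 - 95) = 3 - (0 - 95) = 3 - 1*(-95) = 3 + 95 = 98)
(B*154)*(-12*(-4)) = (98*154)*(-12*(-4)) = 15092*48 = 724416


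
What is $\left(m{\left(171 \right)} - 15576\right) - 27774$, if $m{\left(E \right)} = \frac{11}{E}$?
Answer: $- \frac{7412839}{171} \approx -43350.0$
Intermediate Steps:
$\left(m{\left(171 \right)} - 15576\right) - 27774 = \left(\frac{11}{171} - 15576\right) - 27774 = - \frac{2663485}{171} - 27774 = - \frac{7412839}{171}$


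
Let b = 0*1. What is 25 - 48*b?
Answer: 25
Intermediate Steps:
b = 0
25 - 48*b = 25 - 48*0 = 25 + 0 = 25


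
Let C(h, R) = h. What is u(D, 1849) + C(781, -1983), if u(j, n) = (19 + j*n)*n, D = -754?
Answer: -2577740042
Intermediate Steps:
u(j, n) = n*(19 + j*n)
u(D, 1849) + C(781, -1983) = 1849*(19 - 754*1849) + 781 = 1849*(19 - 1394146) + 781 = 1849*(-1394127) + 781 = -2577740823 + 781 = -2577740042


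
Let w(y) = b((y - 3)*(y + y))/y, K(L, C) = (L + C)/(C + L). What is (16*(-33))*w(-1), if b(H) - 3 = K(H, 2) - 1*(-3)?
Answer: 3696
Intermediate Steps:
K(L, C) = 1 (K(L, C) = (C + L)/(C + L) = 1)
b(H) = 7 (b(H) = 3 + (1 - 1*(-3)) = 3 + (1 + 3) = 3 + 4 = 7)
w(y) = 7/y
(16*(-33))*w(-1) = (16*(-33))*(7/(-1)) = -3696*(-1) = -528*(-7) = 3696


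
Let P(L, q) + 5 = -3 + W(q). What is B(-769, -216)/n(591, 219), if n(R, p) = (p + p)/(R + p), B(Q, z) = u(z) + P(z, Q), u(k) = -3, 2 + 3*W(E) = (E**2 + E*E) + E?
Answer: 53186310/73 ≈ 7.2858e+5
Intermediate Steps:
W(E) = -2/3 + E/3 + 2*E**2/3 (W(E) = -2/3 + ((E**2 + E*E) + E)/3 = -2/3 + ((E**2 + E**2) + E)/3 = -2/3 + (2*E**2 + E)/3 = -2/3 + (E + 2*E**2)/3 = -2/3 + (E/3 + 2*E**2/3) = -2/3 + E/3 + 2*E**2/3)
P(L, q) = -26/3 + q/3 + 2*q**2/3 (P(L, q) = -5 + (-3 + (-2/3 + q/3 + 2*q**2/3)) = -5 + (-11/3 + q/3 + 2*q**2/3) = -26/3 + q/3 + 2*q**2/3)
B(Q, z) = -35/3 + Q/3 + 2*Q**2/3 (B(Q, z) = -3 + (-26/3 + Q/3 + 2*Q**2/3) = -35/3 + Q/3 + 2*Q**2/3)
n(R, p) = 2*p/(R + p) (n(R, p) = (2*p)/(R + p) = 2*p/(R + p))
B(-769, -216)/n(591, 219) = (-35/3 + (1/3)*(-769) + (2/3)*(-769)**2)/((2*219/(591 + 219))) = (-35/3 - 769/3 + (2/3)*591361)/((2*219/810)) = (-35/3 - 769/3 + 1182722/3)/((2*219*(1/810))) = 1181918/(3*(73/135)) = (1181918/3)*(135/73) = 53186310/73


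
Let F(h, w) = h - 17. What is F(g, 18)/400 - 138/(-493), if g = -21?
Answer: 18233/98600 ≈ 0.18492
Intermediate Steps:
F(h, w) = -17 + h
F(g, 18)/400 - 138/(-493) = (-17 - 21)/400 - 138/(-493) = -38*1/400 - 138*(-1/493) = -19/200 + 138/493 = 18233/98600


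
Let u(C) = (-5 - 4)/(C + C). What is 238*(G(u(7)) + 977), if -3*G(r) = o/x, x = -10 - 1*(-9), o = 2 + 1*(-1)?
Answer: 697816/3 ≈ 2.3261e+5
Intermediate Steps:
o = 1 (o = 2 - 1 = 1)
x = -1 (x = -10 + 9 = -1)
u(C) = -9/(2*C) (u(C) = -9*1/(2*C) = -9/(2*C))
G(r) = 1/3 (G(r) = -1/(3*(-1)) = -(-1)/3 = -1/3*(-1) = 1/3)
238*(G(u(7)) + 977) = 238*(1/3 + 977) = 238*(2932/3) = 697816/3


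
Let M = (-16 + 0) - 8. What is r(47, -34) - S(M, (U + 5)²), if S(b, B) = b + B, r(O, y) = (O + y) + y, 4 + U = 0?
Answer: 2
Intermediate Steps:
U = -4 (U = -4 + 0 = -4)
M = -24 (M = -16 - 8 = -24)
r(O, y) = O + 2*y
S(b, B) = B + b
r(47, -34) - S(M, (U + 5)²) = (47 + 2*(-34)) - ((-4 + 5)² - 24) = (47 - 68) - (1² - 24) = -21 - (1 - 24) = -21 - 1*(-23) = -21 + 23 = 2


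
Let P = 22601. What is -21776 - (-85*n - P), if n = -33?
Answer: -1980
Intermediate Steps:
-21776 - (-85*n - P) = -21776 - (-85*(-33) - 1*22601) = -21776 - (2805 - 22601) = -21776 - 1*(-19796) = -21776 + 19796 = -1980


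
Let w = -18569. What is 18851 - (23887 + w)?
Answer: 13533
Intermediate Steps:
18851 - (23887 + w) = 18851 - (23887 - 18569) = 18851 - 1*5318 = 18851 - 5318 = 13533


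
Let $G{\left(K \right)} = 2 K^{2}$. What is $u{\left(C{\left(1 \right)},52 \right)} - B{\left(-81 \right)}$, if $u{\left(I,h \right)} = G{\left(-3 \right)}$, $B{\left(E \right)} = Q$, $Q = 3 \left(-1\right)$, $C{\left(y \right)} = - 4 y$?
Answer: $21$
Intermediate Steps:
$Q = -3$
$B{\left(E \right)} = -3$
$u{\left(I,h \right)} = 18$ ($u{\left(I,h \right)} = 2 \left(-3\right)^{2} = 2 \cdot 9 = 18$)
$u{\left(C{\left(1 \right)},52 \right)} - B{\left(-81 \right)} = 18 - -3 = 18 + 3 = 21$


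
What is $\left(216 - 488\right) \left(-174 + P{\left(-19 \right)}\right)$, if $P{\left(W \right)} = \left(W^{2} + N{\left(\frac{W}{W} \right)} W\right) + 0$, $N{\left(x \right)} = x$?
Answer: $-45696$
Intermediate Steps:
$P{\left(W \right)} = W + W^{2}$ ($P{\left(W \right)} = \left(W^{2} + \frac{W}{W} W\right) + 0 = \left(W^{2} + 1 W\right) + 0 = \left(W^{2} + W\right) + 0 = \left(W + W^{2}\right) + 0 = W + W^{2}$)
$\left(216 - 488\right) \left(-174 + P{\left(-19 \right)}\right) = \left(216 - 488\right) \left(-174 - 19 \left(1 - 19\right)\right) = - 272 \left(-174 - -342\right) = - 272 \left(-174 + 342\right) = \left(-272\right) 168 = -45696$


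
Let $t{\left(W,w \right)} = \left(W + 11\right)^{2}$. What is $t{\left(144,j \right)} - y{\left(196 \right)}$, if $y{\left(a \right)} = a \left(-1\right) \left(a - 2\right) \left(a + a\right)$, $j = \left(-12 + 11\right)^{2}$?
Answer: $14929433$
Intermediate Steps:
$j = 1$ ($j = \left(-1\right)^{2} = 1$)
$t{\left(W,w \right)} = \left(11 + W\right)^{2}$
$y{\left(a \right)} = - 2 a^{2} \left(-2 + a\right)$ ($y{\left(a \right)} = - a \left(-2 + a\right) 2 a = - a 2 a \left(-2 + a\right) = - 2 a^{2} \left(-2 + a\right)$)
$t{\left(144,j \right)} - y{\left(196 \right)} = \left(11 + 144\right)^{2} - 2 \cdot 196^{2} \left(2 - 196\right) = 155^{2} - 2 \cdot 38416 \left(2 - 196\right) = 24025 - 2 \cdot 38416 \left(-194\right) = 24025 - -14905408 = 24025 + 14905408 = 14929433$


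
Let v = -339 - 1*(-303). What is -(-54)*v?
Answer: -1944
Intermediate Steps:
v = -36 (v = -339 + 303 = -36)
-(-54)*v = -(-54)*(-36) = -6*324 = -1944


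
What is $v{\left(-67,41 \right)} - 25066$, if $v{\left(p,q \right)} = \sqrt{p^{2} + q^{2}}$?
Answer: $-25066 + \sqrt{6170} \approx -24987.0$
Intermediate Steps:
$v{\left(-67,41 \right)} - 25066 = \sqrt{\left(-67\right)^{2} + 41^{2}} - 25066 = \sqrt{4489 + 1681} - 25066 = \sqrt{6170} - 25066 = -25066 + \sqrt{6170}$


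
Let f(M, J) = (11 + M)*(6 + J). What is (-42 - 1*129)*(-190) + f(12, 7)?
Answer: 32789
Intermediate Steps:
f(M, J) = (6 + J)*(11 + M)
(-42 - 1*129)*(-190) + f(12, 7) = (-42 - 1*129)*(-190) + (66 + 6*12 + 11*7 + 7*12) = (-42 - 129)*(-190) + (66 + 72 + 77 + 84) = -171*(-190) + 299 = 32490 + 299 = 32789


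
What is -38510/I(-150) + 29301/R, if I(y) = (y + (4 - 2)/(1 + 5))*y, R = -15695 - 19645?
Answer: -13458339/5289220 ≈ -2.5445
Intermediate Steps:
R = -35340
I(y) = y*(⅓ + y) (I(y) = (y + 2/6)*y = (y + 2*(⅙))*y = (y + ⅓)*y = (⅓ + y)*y = y*(⅓ + y))
-38510/I(-150) + 29301/R = -38510*(-1/(150*(⅓ - 150))) + 29301/(-35340) = -38510/((-150*(-449/3))) + 29301*(-1/35340) = -38510/22450 - 9767/11780 = -38510*1/22450 - 9767/11780 = -3851/2245 - 9767/11780 = -13458339/5289220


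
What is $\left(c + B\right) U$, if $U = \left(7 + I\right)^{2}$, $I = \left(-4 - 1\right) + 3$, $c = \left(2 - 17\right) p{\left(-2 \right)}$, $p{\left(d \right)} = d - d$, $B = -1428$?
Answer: $-35700$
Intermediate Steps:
$p{\left(d \right)} = 0$
$c = 0$ ($c = \left(2 - 17\right) 0 = \left(-15\right) 0 = 0$)
$I = -2$ ($I = -5 + 3 = -2$)
$U = 25$ ($U = \left(7 - 2\right)^{2} = 5^{2} = 25$)
$\left(c + B\right) U = \left(0 - 1428\right) 25 = \left(-1428\right) 25 = -35700$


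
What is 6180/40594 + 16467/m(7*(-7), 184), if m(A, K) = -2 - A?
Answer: 334375929/953959 ≈ 350.51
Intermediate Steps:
6180/40594 + 16467/m(7*(-7), 184) = 6180/40594 + 16467/(-2 - 7*(-7)) = 6180*(1/40594) + 16467/(-2 - 1*(-49)) = 3090/20297 + 16467/(-2 + 49) = 3090/20297 + 16467/47 = 334375929/953959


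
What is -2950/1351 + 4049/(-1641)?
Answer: -10311149/2216991 ≈ -4.6510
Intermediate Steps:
-2950/1351 + 4049/(-1641) = -2950*1/1351 + 4049*(-1/1641) = -2950/1351 - 4049/1641 = -10311149/2216991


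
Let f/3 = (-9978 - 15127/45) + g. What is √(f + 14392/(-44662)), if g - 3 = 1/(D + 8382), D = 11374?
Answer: I*√338664769491731257133295/3308784270 ≈ 175.88*I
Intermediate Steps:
g = 59269/19756 (g = 3 + 1/(11374 + 8382) = 3 + 1/19756 = 59269/19756 ≈ 3.0000)
f = -9166823467/296340 (f = 3*((-9978 - 15127/45) + 59269/19756) = 3*(-464137/45 + 59269/19756) = 3*(-9166823467/889020) = -9166823467/296340 ≈ -30933.)
√(f + 14392/(-44662)) = √(-9166823467/296340 + 14392/(-44662)) = √(-9166823467/296340 + 14392*(-1/44662)) = √(-9166823467/296340 - 7196/22331) = √(-204706467304217/6617568540) = I*√338664769491731257133295/3308784270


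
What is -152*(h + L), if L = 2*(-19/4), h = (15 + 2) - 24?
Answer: 2508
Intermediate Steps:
h = -7 (h = 17 - 24 = -7)
L = -19/2 (L = 2*(-19*¼) = 2*(-19/4) = -19/2 ≈ -9.5000)
-152*(h + L) = -152*(-7 - 19/2) = -152*(-33/2) = 2508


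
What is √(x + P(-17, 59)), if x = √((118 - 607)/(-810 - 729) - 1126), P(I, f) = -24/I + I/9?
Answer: √(-448001 + 27455*I*√1316643)/969 ≈ 4.0668 + 4.125*I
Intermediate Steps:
P(I, f) = -24/I + I/9 (P(I, f) = -24/I + I*(⅑) = -24/I + I/9)
x = 5*I*√1316643/171 (x = √(-489/(-1539) - 1126) = √(-489*(-1/1539) - 1126) = √(163/513 - 1126) = √(-577475/513) = 5*I*√1316643/171 ≈ 33.551*I)
√(x + P(-17, 59)) = √(5*I*√1316643/171 + (-24/(-17) + (⅑)*(-17))) = √(5*I*√1316643/171 + (-24*(-1/17) - 17/9)) = √(5*I*√1316643/171 + (24/17 - 17/9)) = √(5*I*√1316643/171 - 73/153) = √(-73/153 + 5*I*√1316643/171)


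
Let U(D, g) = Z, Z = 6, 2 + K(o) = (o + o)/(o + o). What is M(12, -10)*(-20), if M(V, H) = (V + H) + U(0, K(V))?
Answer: -160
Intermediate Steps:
K(o) = -1 (K(o) = -2 + (o + o)/(o + o) = -2 + (2*o)/((2*o)) = -2 + (2*o)*(1/(2*o)) = -2 + 1 = -1)
U(D, g) = 6
M(V, H) = 6 + H + V (M(V, H) = (V + H) + 6 = (H + V) + 6 = 6 + H + V)
M(12, -10)*(-20) = (6 - 10 + 12)*(-20) = 8*(-20) = -160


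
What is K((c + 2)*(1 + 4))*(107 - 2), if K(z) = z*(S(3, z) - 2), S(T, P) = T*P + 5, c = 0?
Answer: 34650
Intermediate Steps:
S(T, P) = 5 + P*T (S(T, P) = P*T + 5 = 5 + P*T)
K(z) = z*(3 + 3*z) (K(z) = z*((5 + z*3) - 2) = z*((5 + 3*z) - 2) = z*(3 + 3*z))
K((c + 2)*(1 + 4))*(107 - 2) = (3*((0 + 2)*(1 + 4))*(1 + (0 + 2)*(1 + 4)))*(107 - 2) = (3*(2*5)*(1 + 2*5))*105 = (3*10*(1 + 10))*105 = (3*10*11)*105 = 330*105 = 34650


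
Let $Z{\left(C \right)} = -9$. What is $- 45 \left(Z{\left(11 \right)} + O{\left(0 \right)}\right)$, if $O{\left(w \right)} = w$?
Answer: $405$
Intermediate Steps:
$- 45 \left(Z{\left(11 \right)} + O{\left(0 \right)}\right) = - 45 \left(-9 + 0\right) = \left(-45\right) \left(-9\right) = 405$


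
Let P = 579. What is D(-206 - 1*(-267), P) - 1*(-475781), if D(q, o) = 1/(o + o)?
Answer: 550954399/1158 ≈ 4.7578e+5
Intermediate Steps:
D(q, o) = 1/(2*o)
D(-206 - 1*(-267), P) - 1*(-475781) = (½)/579 - 1*(-475781) = (½)*(1/579) + 475781 = 1/1158 + 475781 = 550954399/1158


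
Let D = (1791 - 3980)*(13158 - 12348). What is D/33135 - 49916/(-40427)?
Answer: -4668449518/89303243 ≈ -52.276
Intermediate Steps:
D = -1773090 (D = -2189*810 = -1773090)
D/33135 - 49916/(-40427) = -1773090/33135 - 49916/(-40427) = -1773090*1/33135 - 49916*(-1/40427) = -118206/2209 + 49916/40427 = -4668449518/89303243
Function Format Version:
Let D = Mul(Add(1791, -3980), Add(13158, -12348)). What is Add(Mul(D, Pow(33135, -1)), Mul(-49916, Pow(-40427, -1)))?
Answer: Rational(-4668449518, 89303243) ≈ -52.276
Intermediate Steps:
D = -1773090 (D = Mul(-2189, 810) = -1773090)
Add(Mul(D, Pow(33135, -1)), Mul(-49916, Pow(-40427, -1))) = Add(Mul(-1773090, Pow(33135, -1)), Mul(-49916, Pow(-40427, -1))) = Add(Mul(-1773090, Rational(1, 33135)), Mul(-49916, Rational(-1, 40427))) = Add(Rational(-118206, 2209), Rational(49916, 40427)) = Rational(-4668449518, 89303243)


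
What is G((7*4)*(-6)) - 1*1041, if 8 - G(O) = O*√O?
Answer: -1033 + 336*I*√42 ≈ -1033.0 + 2177.5*I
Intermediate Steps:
G(O) = 8 - O^(3/2) (G(O) = 8 - O*√O = 8 - O^(3/2))
G((7*4)*(-6)) - 1*1041 = (8 - ((7*4)*(-6))^(3/2)) - 1*1041 = (8 - (28*(-6))^(3/2)) - 1041 = (8 - (-168)^(3/2)) - 1041 = (8 - (-336)*I*√42) - 1041 = (8 + 336*I*√42) - 1041 = -1033 + 336*I*√42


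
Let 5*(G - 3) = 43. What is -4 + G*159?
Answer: 9202/5 ≈ 1840.4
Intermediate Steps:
G = 58/5 (G = 3 + (1/5)*43 = 3 + 43/5 = 58/5 ≈ 11.600)
-4 + G*159 = -4 + (58/5)*159 = -4 + 9222/5 = 9202/5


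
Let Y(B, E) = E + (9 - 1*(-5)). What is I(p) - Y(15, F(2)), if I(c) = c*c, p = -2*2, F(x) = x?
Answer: 0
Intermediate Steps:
p = -4
Y(B, E) = 14 + E (Y(B, E) = E + (9 + 5) = E + 14 = 14 + E)
I(c) = c²
I(p) - Y(15, F(2)) = (-4)² - (14 + 2) = 16 - 1*16 = 16 - 16 = 0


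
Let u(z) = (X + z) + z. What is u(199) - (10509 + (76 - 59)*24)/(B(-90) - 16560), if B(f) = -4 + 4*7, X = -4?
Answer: 2175367/5512 ≈ 394.66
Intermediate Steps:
u(z) = -4 + 2*z (u(z) = (-4 + z) + z = -4 + 2*z)
B(f) = 24 (B(f) = -4 + 28 = 24)
u(199) - (10509 + (76 - 59)*24)/(B(-90) - 16560) = (-4 + 2*199) - (10509 + (76 - 59)*24)/(24 - 16560) = (-4 + 398) - (10509 + 17*24)/(-16536) = 394 - (10509 + 408)*(-1)/16536 = 394 - 10917*(-1)/16536 = 394 - 1*(-3639/5512) = 394 + 3639/5512 = 2175367/5512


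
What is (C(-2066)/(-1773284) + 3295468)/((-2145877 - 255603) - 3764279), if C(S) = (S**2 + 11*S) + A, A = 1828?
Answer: -2921898214727/5466820891278 ≈ -0.53448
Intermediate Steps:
C(S) = 1828 + S**2 + 11*S (C(S) = (S**2 + 11*S) + 1828 = 1828 + S**2 + 11*S)
(C(-2066)/(-1773284) + 3295468)/((-2145877 - 255603) - 3764279) = ((1828 + (-2066)**2 + 11*(-2066))/(-1773284) + 3295468)/((-2145877 - 255603) - 3764279) = ((1828 + 4268356 - 22726)*(-1/1773284) + 3295468)/(-2401480 - 3764279) = (4247458*(-1/1773284) + 3295468)/(-6165759) = (-2123729/886642 + 3295468)*(-1/6165759) = (2921898214727/886642)*(-1/6165759) = -2921898214727/5466820891278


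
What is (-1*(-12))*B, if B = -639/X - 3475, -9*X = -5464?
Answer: -56979453/1366 ≈ -41713.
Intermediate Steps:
X = 5464/9 (X = -1/9*(-5464) = 5464/9 ≈ 607.11)
B = -18993151/5464 (B = -639/5464/9 - 3475 = -639*9/5464 - 3475 = -5751/5464 - 3475 = -18993151/5464 ≈ -3476.1)
(-1*(-12))*B = -1*(-12)*(-18993151/5464) = 12*(-18993151/5464) = -56979453/1366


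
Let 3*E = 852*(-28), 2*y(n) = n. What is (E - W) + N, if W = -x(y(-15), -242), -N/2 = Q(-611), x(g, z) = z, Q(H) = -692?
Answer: -6810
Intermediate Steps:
y(n) = n/2
N = 1384 (N = -2*(-692) = 1384)
W = 242 (W = -1*(-242) = 242)
E = -7952 (E = (852*(-28))/3 = (⅓)*(-23856) = -7952)
(E - W) + N = (-7952 - 1*242) + 1384 = (-7952 - 242) + 1384 = -8194 + 1384 = -6810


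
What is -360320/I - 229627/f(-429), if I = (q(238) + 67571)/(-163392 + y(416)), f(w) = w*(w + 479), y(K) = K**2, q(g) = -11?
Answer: -368443991/7150 ≈ -51531.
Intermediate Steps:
f(w) = w*(479 + w)
I = 8445/1208 (I = (-11 + 67571)/(-163392 + 416**2) = 67560/(-163392 + 173056) = 67560/9664 = 67560*(1/9664) = 8445/1208 ≈ 6.9909)
-360320/I - 229627/f(-429) = -360320/8445/1208 - 229627*(-1/(429*(479 - 429))) = -360320*1208/8445 - 229627/((-429*50)) = -154624/3 - 229627/(-21450) = -154624/3 - 229627*(-1/21450) = -154624/3 + 229627/21450 = -368443991/7150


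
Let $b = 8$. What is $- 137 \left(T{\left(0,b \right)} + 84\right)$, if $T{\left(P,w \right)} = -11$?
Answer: $-10001$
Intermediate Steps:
$- 137 \left(T{\left(0,b \right)} + 84\right) = - 137 \left(-11 + 84\right) = \left(-137\right) 73 = -10001$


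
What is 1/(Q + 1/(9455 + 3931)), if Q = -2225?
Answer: -13386/29783849 ≈ -0.00044944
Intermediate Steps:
1/(Q + 1/(9455 + 3931)) = 1/(-2225 + 1/(9455 + 3931)) = 1/(-2225 + 1/13386) = 1/(-29783849/13386) = -13386/29783849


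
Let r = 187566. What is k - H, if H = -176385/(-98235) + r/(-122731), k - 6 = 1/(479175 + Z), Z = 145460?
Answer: 2878173855386384/502059950033565 ≈ 5.7327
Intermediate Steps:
k = 3747811/624635 (k = 6 + 1/(479175 + 145460) = 6 + 1/624635 = 3747811/624635 ≈ 6.0000)
H = 214824095/803765319 (H = -176385/(-98235) + 187566/(-122731) = -176385*(-1/98235) + 187566*(-1/122731) = 11759/6549 - 187566/122731 = 214824095/803765319 ≈ 0.26727)
k - H = 3747811/624635 - 1*214824095/803765319 = 3747811/624635 - 214824095/803765319 = 2878173855386384/502059950033565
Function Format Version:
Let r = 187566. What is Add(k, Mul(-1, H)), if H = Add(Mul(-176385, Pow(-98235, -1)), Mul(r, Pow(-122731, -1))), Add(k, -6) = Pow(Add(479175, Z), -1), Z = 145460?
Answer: Rational(2878173855386384, 502059950033565) ≈ 5.7327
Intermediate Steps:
k = Rational(3747811, 624635) (k = Add(6, Pow(Add(479175, 145460), -1)) = Add(6, Pow(624635, -1)) = Add(6, Rational(1, 624635)) = Rational(3747811, 624635) ≈ 6.0000)
H = Rational(214824095, 803765319) (H = Add(Mul(-176385, Pow(-98235, -1)), Mul(187566, Pow(-122731, -1))) = Add(Mul(-176385, Rational(-1, 98235)), Mul(187566, Rational(-1, 122731))) = Add(Rational(11759, 6549), Rational(-187566, 122731)) = Rational(214824095, 803765319) ≈ 0.26727)
Add(k, Mul(-1, H)) = Add(Rational(3747811, 624635), Mul(-1, Rational(214824095, 803765319))) = Add(Rational(3747811, 624635), Rational(-214824095, 803765319)) = Rational(2878173855386384, 502059950033565)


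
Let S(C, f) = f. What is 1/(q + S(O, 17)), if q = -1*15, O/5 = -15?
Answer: ½ ≈ 0.50000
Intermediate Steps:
O = -75 (O = 5*(-15) = -75)
q = -15
1/(q + S(O, 17)) = 1/(-15 + 17) = 1/2 = ½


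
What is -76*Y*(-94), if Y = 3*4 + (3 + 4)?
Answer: 135736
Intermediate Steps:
Y = 19 (Y = 12 + 7 = 19)
-76*Y*(-94) = -76*19*(-94) = -1444*(-94) = 135736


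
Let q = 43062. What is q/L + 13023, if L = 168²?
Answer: 61267369/4704 ≈ 13025.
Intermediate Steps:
L = 28224
q/L + 13023 = 43062/28224 + 13023 = 43062*(1/28224) + 13023 = 7177/4704 + 13023 = 61267369/4704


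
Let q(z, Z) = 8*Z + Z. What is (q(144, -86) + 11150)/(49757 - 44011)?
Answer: 5188/2873 ≈ 1.8058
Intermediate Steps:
q(z, Z) = 9*Z
(q(144, -86) + 11150)/(49757 - 44011) = (9*(-86) + 11150)/(49757 - 44011) = (-774 + 11150)/5746 = 10376*(1/5746) = 5188/2873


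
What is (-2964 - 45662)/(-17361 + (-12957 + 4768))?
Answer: 24313/12775 ≈ 1.9032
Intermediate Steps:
(-2964 - 45662)/(-17361 + (-12957 + 4768)) = -48626/(-17361 - 8189) = -48626/(-25550) = -48626*(-1/25550) = 24313/12775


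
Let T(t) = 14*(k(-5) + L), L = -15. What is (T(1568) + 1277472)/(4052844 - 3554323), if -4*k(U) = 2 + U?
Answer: 2554545/997042 ≈ 2.5621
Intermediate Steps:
k(U) = -½ - U/4 (k(U) = -(2 + U)/4 = -½ - U/4)
T(t) = -399/2 (T(t) = 14*((-½ - ¼*(-5)) - 15) = 14*((-½ + 5/4) - 15) = 14*(¾ - 15) = 14*(-57/4) = -399/2)
(T(1568) + 1277472)/(4052844 - 3554323) = (-399/2 + 1277472)/(4052844 - 3554323) = (2554545/2)/498521 = (2554545/2)*(1/498521) = 2554545/997042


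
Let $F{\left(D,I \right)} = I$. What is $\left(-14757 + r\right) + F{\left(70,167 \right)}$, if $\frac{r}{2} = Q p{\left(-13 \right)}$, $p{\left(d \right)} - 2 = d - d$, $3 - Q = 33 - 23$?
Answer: $-14618$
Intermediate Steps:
$Q = -7$ ($Q = 3 - \left(33 - 23\right) = 3 - 10 = -7$)
$p{\left(d \right)} = 2$ ($p{\left(d \right)} = 2 + \left(d - d\right) = 2 + 0 = 2$)
$r = -28$ ($r = 2 \left(\left(-7\right) 2\right) = 2 \left(-14\right) = -28$)
$\left(-14757 + r\right) + F{\left(70,167 \right)} = \left(-14757 - 28\right) + 167 = -14785 + 167 = -14618$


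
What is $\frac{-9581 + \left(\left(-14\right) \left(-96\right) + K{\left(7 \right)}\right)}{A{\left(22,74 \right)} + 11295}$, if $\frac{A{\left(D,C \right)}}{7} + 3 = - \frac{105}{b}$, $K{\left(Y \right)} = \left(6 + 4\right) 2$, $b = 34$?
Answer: $- \frac{31042}{42509} \approx -0.73025$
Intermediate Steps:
$K{\left(Y \right)} = 20$ ($K{\left(Y \right)} = 10 \cdot 2 = 20$)
$A{\left(D,C \right)} = - \frac{1449}{34}$ ($A{\left(D,C \right)} = -21 + 7 \left(- \frac{105}{34}\right) = -21 - \frac{735}{34} = - \frac{1449}{34}$)
$\frac{-9581 + \left(\left(-14\right) \left(-96\right) + K{\left(7 \right)}\right)}{A{\left(22,74 \right)} + 11295} = \frac{-9581 + \left(\left(-14\right) \left(-96\right) + 20\right)}{- \frac{1449}{34} + 11295} = \frac{-9581 + \left(1344 + 20\right)}{\frac{382581}{34}} = \left(-9581 + 1364\right) \frac{34}{382581} = \left(-8217\right) \frac{34}{382581} = - \frac{31042}{42509}$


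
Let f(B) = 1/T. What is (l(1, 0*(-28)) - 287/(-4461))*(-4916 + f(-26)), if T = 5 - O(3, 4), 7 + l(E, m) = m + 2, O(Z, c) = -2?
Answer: 757661398/31227 ≈ 24263.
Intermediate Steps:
l(E, m) = -5 + m (l(E, m) = -7 + (m + 2) = -7 + (2 + m) = -5 + m)
T = 7 (T = 5 - 1*(-2) = 5 + 2 = 7)
f(B) = ⅐ (f(B) = 1/7 = ⅐)
(l(1, 0*(-28)) - 287/(-4461))*(-4916 + f(-26)) = ((-5 + 0*(-28)) - 287/(-4461))*(-4916 + ⅐) = ((-5 + 0) - 287*(-1/4461))*(-34411/7) = (-5 + 287/4461)*(-34411/7) = -22018/4461*(-34411/7) = 757661398/31227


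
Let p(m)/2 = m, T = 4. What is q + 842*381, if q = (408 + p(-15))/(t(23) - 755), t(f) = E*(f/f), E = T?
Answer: 240921924/751 ≈ 3.2080e+5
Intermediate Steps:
p(m) = 2*m
E = 4
t(f) = 4 (t(f) = 4*(f/f) = 4*1 = 4)
q = -378/751 (q = (408 + 2*(-15))/(4 - 755) = (408 - 30)/(-751) = 378*(-1/751) = -378/751 ≈ -0.50333)
q + 842*381 = -378/751 + 842*381 = -378/751 + 320802 = 240921924/751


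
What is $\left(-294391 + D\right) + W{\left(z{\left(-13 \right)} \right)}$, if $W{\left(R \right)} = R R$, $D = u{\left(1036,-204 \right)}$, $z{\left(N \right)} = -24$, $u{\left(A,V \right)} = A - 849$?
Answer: $-293628$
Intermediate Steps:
$u{\left(A,V \right)} = -849 + A$
$D = 187$ ($D = -849 + 1036 = 187$)
$W{\left(R \right)} = R^{2}$
$\left(-294391 + D\right) + W{\left(z{\left(-13 \right)} \right)} = \left(-294391 + 187\right) + \left(-24\right)^{2} = -294204 + 576 = -293628$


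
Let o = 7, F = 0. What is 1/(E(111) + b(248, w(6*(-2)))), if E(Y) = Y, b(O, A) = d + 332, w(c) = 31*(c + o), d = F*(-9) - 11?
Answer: 1/432 ≈ 0.0023148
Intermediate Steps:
d = -11 (d = 0*(-9) - 11 = 0 - 11 = -11)
w(c) = 217 + 31*c (w(c) = 31*(c + 7) = 31*(7 + c) = 217 + 31*c)
b(O, A) = 321 (b(O, A) = -11 + 332 = 321)
1/(E(111) + b(248, w(6*(-2)))) = 1/(111 + 321) = 1/432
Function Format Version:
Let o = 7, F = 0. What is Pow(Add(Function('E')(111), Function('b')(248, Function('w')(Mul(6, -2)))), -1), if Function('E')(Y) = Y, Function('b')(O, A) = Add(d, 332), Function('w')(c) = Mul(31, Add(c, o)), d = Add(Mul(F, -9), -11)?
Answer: Rational(1, 432) ≈ 0.0023148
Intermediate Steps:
d = -11 (d = Add(Mul(0, -9), -11) = Add(0, -11) = -11)
Function('w')(c) = Add(217, Mul(31, c)) (Function('w')(c) = Mul(31, Add(c, 7)) = Mul(31, Add(7, c)) = Add(217, Mul(31, c)))
Function('b')(O, A) = 321 (Function('b')(O, A) = Add(-11, 332) = 321)
Pow(Add(Function('E')(111), Function('b')(248, Function('w')(Mul(6, -2)))), -1) = Pow(Add(111, 321), -1) = Pow(432, -1) = Rational(1, 432)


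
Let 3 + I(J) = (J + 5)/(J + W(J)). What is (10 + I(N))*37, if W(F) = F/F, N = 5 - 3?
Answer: 1036/3 ≈ 345.33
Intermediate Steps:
N = 2
W(F) = 1
I(J) = -3 + (5 + J)/(1 + J) (I(J) = -3 + (J + 5)/(J + 1) = -3 + (5 + J)/(1 + J))
(10 + I(N))*37 = (10 + 2*(1 - 1*2)/(1 + 2))*37 = (10 + 2*(1 - 2)/3)*37 = (10 + 2*(⅓)*(-1))*37 = (10 - ⅔)*37 = (28/3)*37 = 1036/3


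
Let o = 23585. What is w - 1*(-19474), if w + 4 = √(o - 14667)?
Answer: 19470 + 7*√182 ≈ 19564.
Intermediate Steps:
w = -4 + 7*√182 (w = -4 + √(23585 - 14667) = -4 + √8918 = -4 + 7*√182 ≈ 90.435)
w - 1*(-19474) = (-4 + 7*√182) - 1*(-19474) = (-4 + 7*√182) + 19474 = 19470 + 7*√182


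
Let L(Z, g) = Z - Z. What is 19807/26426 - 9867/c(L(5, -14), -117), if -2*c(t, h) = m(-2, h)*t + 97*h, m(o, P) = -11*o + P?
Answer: -7607719/7689966 ≈ -0.98930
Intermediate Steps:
L(Z, g) = 0
m(o, P) = P - 11*o
c(t, h) = -97*h/2 - t*(22 + h)/2 (c(t, h) = -((h - 11*(-2))*t + 97*h)/2 = -((h + 22)*t + 97*h)/2 = -((22 + h)*t + 97*h)/2 = -(t*(22 + h) + 97*h)/2 = -(97*h + t*(22 + h))/2 = -97*h/2 - t*(22 + h)/2)
19807/26426 - 9867/c(L(5, -14), -117) = 19807/26426 - 9867/(-97/2*(-117) - 1/2*0*(22 - 117)) = 19807*(1/26426) - 9867/(11349/2 - 1/2*0*(-95)) = 19807/26426 - 9867/(11349/2 + 0) = 19807/26426 - 9867/11349/2 = 19807/26426 - 9867*2/11349 = 19807/26426 - 506/291 = -7607719/7689966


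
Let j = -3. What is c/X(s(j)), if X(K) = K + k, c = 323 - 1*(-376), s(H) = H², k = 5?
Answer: 699/14 ≈ 49.929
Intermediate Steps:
c = 699 (c = 323 + 376 = 699)
X(K) = 5 + K (X(K) = K + 5 = 5 + K)
c/X(s(j)) = 699/(5 + (-3)²) = 699/(5 + 9) = 699/14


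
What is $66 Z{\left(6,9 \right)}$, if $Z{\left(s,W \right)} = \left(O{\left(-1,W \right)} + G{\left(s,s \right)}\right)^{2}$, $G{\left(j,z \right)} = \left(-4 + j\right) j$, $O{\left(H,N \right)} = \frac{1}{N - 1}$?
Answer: $\frac{310497}{32} \approx 9703.0$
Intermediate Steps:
$O{\left(H,N \right)} = \frac{1}{-1 + N}$
$G{\left(j,z \right)} = j \left(-4 + j\right)$
$Z{\left(s,W \right)} = \left(\frac{1}{-1 + W} + s \left(-4 + s\right)\right)^{2}$
$66 Z{\left(6,9 \right)} = 66 \frac{\left(1 + 6 \left(-1 + 9\right) \left(-4 + 6\right)\right)^{2}}{\left(-1 + 9\right)^{2}} = 66 \frac{\left(1 + 6 \cdot 8 \cdot 2\right)^{2}}{64} = 66 \left(1 + 96\right)^{2} \cdot \frac{1}{64} = 66 \cdot 97^{2} \cdot \frac{1}{64} = 66 \cdot 9409 \cdot \frac{1}{64} = 66 \cdot \frac{9409}{64} = \frac{310497}{32}$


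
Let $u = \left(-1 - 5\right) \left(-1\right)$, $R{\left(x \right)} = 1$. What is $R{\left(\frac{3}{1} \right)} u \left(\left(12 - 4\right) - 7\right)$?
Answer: $6$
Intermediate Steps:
$u = 6$ ($u = \left(-6\right) \left(-1\right) = 6$)
$R{\left(\frac{3}{1} \right)} u \left(\left(12 - 4\right) - 7\right) = 1 \cdot 6 \left(\left(12 - 4\right) - 7\right) = 6 \left(8 - 7\right) = 6 \cdot 1 = 6$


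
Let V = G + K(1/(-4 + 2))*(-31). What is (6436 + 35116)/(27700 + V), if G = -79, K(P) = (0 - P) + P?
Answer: 41552/27621 ≈ 1.5044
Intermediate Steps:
K(P) = 0 (K(P) = -P + P = 0)
V = -79 (V = -79 + 0*(-31) = -79 + 0 = -79)
(6436 + 35116)/(27700 + V) = (6436 + 35116)/(27700 - 79) = 41552/27621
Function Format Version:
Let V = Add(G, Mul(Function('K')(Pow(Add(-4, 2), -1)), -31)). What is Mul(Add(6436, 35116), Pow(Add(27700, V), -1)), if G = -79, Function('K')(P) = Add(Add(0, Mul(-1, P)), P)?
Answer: Rational(41552, 27621) ≈ 1.5044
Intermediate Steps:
Function('K')(P) = 0 (Function('K')(P) = Add(Mul(-1, P), P) = 0)
V = -79 (V = Add(-79, Mul(0, -31)) = Add(-79, 0) = -79)
Mul(Add(6436, 35116), Pow(Add(27700, V), -1)) = Mul(Add(6436, 35116), Pow(Add(27700, -79), -1)) = Mul(41552, Pow(27621, -1)) = Mul(41552, Rational(1, 27621)) = Rational(41552, 27621)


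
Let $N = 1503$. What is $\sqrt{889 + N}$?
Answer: $2 \sqrt{598} \approx 48.908$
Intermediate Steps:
$\sqrt{889 + N} = \sqrt{889 + 1503} = \sqrt{2392} = 2 \sqrt{598}$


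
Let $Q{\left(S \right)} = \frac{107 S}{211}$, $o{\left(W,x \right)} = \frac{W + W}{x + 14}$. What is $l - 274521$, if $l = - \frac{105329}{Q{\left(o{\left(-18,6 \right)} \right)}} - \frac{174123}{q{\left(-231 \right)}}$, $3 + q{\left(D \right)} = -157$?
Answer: $- \frac{24350980031}{154080} \approx -1.5804 \cdot 10^{5}$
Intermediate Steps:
$q{\left(D \right)} = -160$ ($q{\left(D \right)} = -3 - 157 = -160$)
$o{\left(W,x \right)} = \frac{2 W}{14 + x}$
$Q{\left(S \right)} = \frac{107 S}{211}$ ($Q{\left(S \right)} = 107 S \frac{1}{211} = \frac{107 S}{211}$)
$l = \frac{17947215649}{154080}$ ($l = - \frac{105329}{\frac{107}{211} \cdot 2 \left(-18\right) \frac{1}{14 + 6}} - \frac{174123}{-160} = - \frac{105329}{\frac{107}{211} \cdot 2 \left(-18\right) \frac{1}{20}} - - \frac{174123}{160} = - \frac{105329}{\frac{107}{211} \cdot 2 \left(-18\right) \frac{1}{20}} + \frac{174123}{160} = - \frac{105329}{\frac{107}{211} \left(- \frac{9}{5}\right)} + \frac{174123}{160} = - \frac{105329}{- \frac{963}{1055}} + \frac{174123}{160} = \left(-105329\right) \left(- \frac{1055}{963}\right) + \frac{174123}{160} = \frac{111122095}{963} + \frac{174123}{160} = \frac{17947215649}{154080} \approx 1.1648 \cdot 10^{5}$)
$l - 274521 = \frac{17947215649}{154080} - 274521 = - \frac{24350980031}{154080}$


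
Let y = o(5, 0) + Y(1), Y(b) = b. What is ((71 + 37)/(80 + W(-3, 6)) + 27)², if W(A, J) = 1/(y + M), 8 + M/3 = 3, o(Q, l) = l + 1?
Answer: 867714849/1079521 ≈ 803.80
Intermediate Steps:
o(Q, l) = 1 + l
M = -15 (M = -24 + 3*3 = -24 + 9 = -15)
y = 2 (y = (1 + 0) + 1 = 1 + 1 = 2)
W(A, J) = -1/13 (W(A, J) = 1/(2 - 15) = 1/(-13) = -1/13)
((71 + 37)/(80 + W(-3, 6)) + 27)² = ((71 + 37)/(80 - 1/13) + 27)² = (108/(1039/13) + 27)² = (108*(13/1039) + 27)² = (1404/1039 + 27)² = (29457/1039)² = 867714849/1079521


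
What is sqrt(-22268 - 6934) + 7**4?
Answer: 2401 + I*sqrt(29202) ≈ 2401.0 + 170.89*I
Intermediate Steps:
sqrt(-22268 - 6934) + 7**4 = sqrt(-29202) + 2401 = I*sqrt(29202) + 2401 = 2401 + I*sqrt(29202)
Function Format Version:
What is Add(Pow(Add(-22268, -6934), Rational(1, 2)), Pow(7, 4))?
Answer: Add(2401, Mul(I, Pow(29202, Rational(1, 2)))) ≈ Add(2401.0, Mul(170.89, I))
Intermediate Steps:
Add(Pow(Add(-22268, -6934), Rational(1, 2)), Pow(7, 4)) = Add(Pow(-29202, Rational(1, 2)), 2401) = Add(Mul(I, Pow(29202, Rational(1, 2))), 2401) = Add(2401, Mul(I, Pow(29202, Rational(1, 2))))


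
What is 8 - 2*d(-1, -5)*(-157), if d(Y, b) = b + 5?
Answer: 8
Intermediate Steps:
d(Y, b) = 5 + b
8 - 2*d(-1, -5)*(-157) = 8 - 2*(5 - 5)*(-157) = 8 - 2*0*(-157) = 8 + 0*(-157) = 8 + 0 = 8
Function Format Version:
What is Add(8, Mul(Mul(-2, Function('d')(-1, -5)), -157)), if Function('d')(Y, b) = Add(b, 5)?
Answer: 8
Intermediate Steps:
Function('d')(Y, b) = Add(5, b)
Add(8, Mul(Mul(-2, Function('d')(-1, -5)), -157)) = Add(8, Mul(Mul(-2, Add(5, -5)), -157)) = Add(8, Mul(Mul(-2, 0), -157)) = Add(8, Mul(0, -157)) = Add(8, 0) = 8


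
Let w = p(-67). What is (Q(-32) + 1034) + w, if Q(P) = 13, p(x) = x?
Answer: 980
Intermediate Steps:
w = -67
(Q(-32) + 1034) + w = (13 + 1034) - 67 = 1047 - 67 = 980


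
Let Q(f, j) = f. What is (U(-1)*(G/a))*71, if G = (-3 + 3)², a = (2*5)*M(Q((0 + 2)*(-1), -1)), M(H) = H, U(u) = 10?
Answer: 0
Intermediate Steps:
a = -20 (a = (2*5)*((0 + 2)*(-1)) = 10*(2*(-1)) = 10*(-2) = -20)
G = 0 (G = 0² = 0)
(U(-1)*(G/a))*71 = (10*(0/(-20)))*71 = (10*(0*(-1/20)))*71 = (10*0)*71 = 0*71 = 0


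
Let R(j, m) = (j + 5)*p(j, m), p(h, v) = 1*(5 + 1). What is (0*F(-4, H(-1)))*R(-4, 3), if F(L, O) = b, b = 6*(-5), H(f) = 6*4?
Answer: 0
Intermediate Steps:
H(f) = 24
b = -30
F(L, O) = -30
p(h, v) = 6 (p(h, v) = 1*6 = 6)
R(j, m) = 30 + 6*j (R(j, m) = (j + 5)*6 = (5 + j)*6 = 30 + 6*j)
(0*F(-4, H(-1)))*R(-4, 3) = (0*(-30))*(30 + 6*(-4)) = 0*(30 - 24) = 0*6 = 0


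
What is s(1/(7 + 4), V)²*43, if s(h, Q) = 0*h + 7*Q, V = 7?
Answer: 103243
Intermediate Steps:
s(h, Q) = 7*Q (s(h, Q) = 0 + 7*Q = 7*Q)
s(1/(7 + 4), V)²*43 = (7*7)²*43 = 49²*43 = 2401*43 = 103243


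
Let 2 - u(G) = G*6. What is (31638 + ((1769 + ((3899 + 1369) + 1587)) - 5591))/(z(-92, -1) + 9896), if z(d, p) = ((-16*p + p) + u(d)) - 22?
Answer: 11557/3481 ≈ 3.3200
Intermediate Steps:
u(G) = 2 - 6*G (u(G) = 2 - G*6 = 2 - 6*G)
z(d, p) = -20 - 15*p - 6*d (z(d, p) = ((-16*p + p) + (2 - 6*d)) - 22 = (-15*p + (2 - 6*d)) - 22 = (2 - 15*p - 6*d) - 22 = -20 - 15*p - 6*d)
(31638 + ((1769 + ((3899 + 1369) + 1587)) - 5591))/(z(-92, -1) + 9896) = (31638 + ((1769 + ((3899 + 1369) + 1587)) - 5591))/((-20 - 15*(-1) - 6*(-92)) + 9896) = (31638 + ((1769 + (5268 + 1587)) - 5591))/((-20 + 15 + 552) + 9896) = (31638 + ((1769 + 6855) - 5591))/(547 + 9896) = (31638 + (8624 - 5591))/10443 = (31638 + 3033)*(1/10443) = 34671*(1/10443) = 11557/3481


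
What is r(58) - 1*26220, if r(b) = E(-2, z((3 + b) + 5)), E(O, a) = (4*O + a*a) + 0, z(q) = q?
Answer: -21872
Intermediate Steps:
E(O, a) = a² + 4*O (E(O, a) = (4*O + a²) + 0 = (a² + 4*O) + 0 = a² + 4*O)
r(b) = -8 + (8 + b)² (r(b) = ((3 + b) + 5)² + 4*(-2) = (8 + b)² - 8 = -8 + (8 + b)²)
r(58) - 1*26220 = (-8 + (8 + 58)²) - 1*26220 = (-8 + 66²) - 26220 = (-8 + 4356) - 26220 = 4348 - 26220 = -21872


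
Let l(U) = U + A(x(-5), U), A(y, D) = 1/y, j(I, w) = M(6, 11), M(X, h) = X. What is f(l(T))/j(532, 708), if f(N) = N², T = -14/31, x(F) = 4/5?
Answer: 3267/30752 ≈ 0.10624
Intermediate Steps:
j(I, w) = 6
x(F) = ⅘ (x(F) = 4*(⅕) = ⅘)
T = -14/31 (T = -14*1/31 = -14/31 ≈ -0.45161)
l(U) = 5/4 + U (l(U) = U + 1/(⅘) = U + 5/4 = 5/4 + U)
f(l(T))/j(532, 708) = (5/4 - 14/31)²/6 = (99/124)²*(⅙) = (9801/15376)*(⅙) = 3267/30752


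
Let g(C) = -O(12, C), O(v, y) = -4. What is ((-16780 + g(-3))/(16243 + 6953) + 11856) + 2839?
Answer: 28404037/1933 ≈ 14694.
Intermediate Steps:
g(C) = 4 (g(C) = -1*(-4) = 4)
((-16780 + g(-3))/(16243 + 6953) + 11856) + 2839 = ((-16780 + 4)/(16243 + 6953) + 11856) + 2839 = (-16776/23196 + 11856) + 2839 = (-16776*1/23196 + 11856) + 2839 = (-1398/1933 + 11856) + 2839 = 22916250/1933 + 2839 = 28404037/1933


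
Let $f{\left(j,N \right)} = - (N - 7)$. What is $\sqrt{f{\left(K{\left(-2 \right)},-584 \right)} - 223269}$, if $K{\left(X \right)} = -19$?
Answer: $3 i \sqrt{24742} \approx 471.89 i$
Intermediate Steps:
$f{\left(j,N \right)} = 7 - N$ ($f{\left(j,N \right)} = - (-7 + N) = 7 - N$)
$\sqrt{f{\left(K{\left(-2 \right)},-584 \right)} - 223269} = \sqrt{\left(7 - -584\right) - 223269} = \sqrt{\left(7 + 584\right) - 223269} = \sqrt{591 - 223269} = \sqrt{-222678} = 3 i \sqrt{24742}$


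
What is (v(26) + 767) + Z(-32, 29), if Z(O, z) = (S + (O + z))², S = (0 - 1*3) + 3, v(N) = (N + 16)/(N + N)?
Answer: 20197/26 ≈ 776.81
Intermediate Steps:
v(N) = (16 + N)/(2*N) (v(N) = (16 + N)/((2*N)) = (16 + N)*(1/(2*N)) = (16 + N)/(2*N))
S = 0 (S = (0 - 3) + 3 = -3 + 3 = 0)
Z(O, z) = (O + z)² (Z(O, z) = (0 + (O + z))² = (O + z)²)
(v(26) + 767) + Z(-32, 29) = ((½)*(16 + 26)/26 + 767) + (-32 + 29)² = ((½)*(1/26)*42 + 767) + (-3)² = (21/26 + 767) + 9 = 19963/26 + 9 = 20197/26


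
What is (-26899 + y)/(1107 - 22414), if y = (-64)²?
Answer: 2073/1937 ≈ 1.0702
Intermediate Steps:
y = 4096
(-26899 + y)/(1107 - 22414) = (-26899 + 4096)/(1107 - 22414) = -22803/(-21307) = -22803*(-1/21307) = 2073/1937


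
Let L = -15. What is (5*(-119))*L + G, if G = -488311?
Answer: -479386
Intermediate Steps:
(5*(-119))*L + G = (5*(-119))*(-15) - 488311 = -595*(-15) - 488311 = 8925 - 488311 = -479386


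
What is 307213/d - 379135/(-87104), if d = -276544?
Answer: 610062721/188188192 ≈ 3.2418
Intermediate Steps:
307213/d - 379135/(-87104) = 307213/(-276544) - 379135/(-87104) = 307213*(-1/276544) - 379135*(-1/87104) = -307213/276544 + 379135/87104 = 610062721/188188192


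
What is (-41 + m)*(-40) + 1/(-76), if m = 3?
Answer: 115519/76 ≈ 1520.0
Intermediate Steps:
(-41 + m)*(-40) + 1/(-76) = (-41 + 3)*(-40) + 1/(-76) = -38*(-40) - 1/76 = 1520 - 1/76 = 115519/76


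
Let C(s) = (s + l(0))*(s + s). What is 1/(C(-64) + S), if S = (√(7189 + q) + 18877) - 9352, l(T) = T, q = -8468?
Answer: 17717/313893368 - I*√1279/313893368 ≈ 5.6443e-5 - 1.1393e-7*I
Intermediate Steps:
C(s) = 2*s² (C(s) = (s + 0)*(s + s) = s*(2*s) = 2*s²)
S = 9525 + I*√1279 (S = (√(7189 - 8468) + 18877) - 9352 = (√(-1279) + 18877) - 9352 = (I*√1279 + 18877) - 9352 = (18877 + I*√1279) - 9352 = 9525 + I*√1279 ≈ 9525.0 + 35.763*I)
1/(C(-64) + S) = 1/(2*(-64)² + (9525 + I*√1279)) = 1/(2*4096 + (9525 + I*√1279)) = 1/(8192 + (9525 + I*√1279)) = 1/(17717 + I*√1279)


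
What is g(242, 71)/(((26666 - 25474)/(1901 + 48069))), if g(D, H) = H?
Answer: 1773935/596 ≈ 2976.4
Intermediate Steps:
g(242, 71)/(((26666 - 25474)/(1901 + 48069))) = 71/(((26666 - 25474)/(1901 + 48069))) = 71/((1192/49970)) = 71/((1192*(1/49970))) = 71/(596/24985) = 71*(24985/596) = 1773935/596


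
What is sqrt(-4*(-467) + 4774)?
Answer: 9*sqrt(82) ≈ 81.498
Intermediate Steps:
sqrt(-4*(-467) + 4774) = sqrt(1868 + 4774) = sqrt(6642) = 9*sqrt(82)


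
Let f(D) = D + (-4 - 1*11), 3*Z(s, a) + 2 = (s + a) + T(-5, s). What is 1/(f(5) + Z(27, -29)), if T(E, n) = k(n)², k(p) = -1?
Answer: -1/11 ≈ -0.090909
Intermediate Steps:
T(E, n) = 1 (T(E, n) = (-1)² = 1)
Z(s, a) = -⅓ + a/3 + s/3 (Z(s, a) = -⅔ + ((s + a) + 1)/3 = -⅔ + ((a + s) + 1)/3 = -⅔ + (1 + a + s)/3 = -⅔ + (⅓ + a/3 + s/3) = -⅓ + a/3 + s/3)
f(D) = -15 + D (f(D) = D + (-4 - 11) = D - 15 = -15 + D)
1/(f(5) + Z(27, -29)) = 1/((-15 + 5) + (-⅓ + (⅓)*(-29) + (⅓)*27)) = 1/(-10 + (-⅓ - 29/3 + 9)) = 1/(-10 - 1) = 1/(-11) = -1/11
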